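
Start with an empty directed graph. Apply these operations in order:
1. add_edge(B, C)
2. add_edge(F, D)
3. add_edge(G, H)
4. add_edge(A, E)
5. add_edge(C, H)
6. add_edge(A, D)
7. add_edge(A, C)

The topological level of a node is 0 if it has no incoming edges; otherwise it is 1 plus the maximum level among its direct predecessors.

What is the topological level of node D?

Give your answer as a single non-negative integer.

Answer: 1

Derivation:
Op 1: add_edge(B, C). Edges now: 1
Op 2: add_edge(F, D). Edges now: 2
Op 3: add_edge(G, H). Edges now: 3
Op 4: add_edge(A, E). Edges now: 4
Op 5: add_edge(C, H). Edges now: 5
Op 6: add_edge(A, D). Edges now: 6
Op 7: add_edge(A, C). Edges now: 7
Compute levels (Kahn BFS):
  sources (in-degree 0): A, B, F, G
  process A: level=0
    A->C: in-degree(C)=1, level(C)>=1
    A->D: in-degree(D)=1, level(D)>=1
    A->E: in-degree(E)=0, level(E)=1, enqueue
  process B: level=0
    B->C: in-degree(C)=0, level(C)=1, enqueue
  process F: level=0
    F->D: in-degree(D)=0, level(D)=1, enqueue
  process G: level=0
    G->H: in-degree(H)=1, level(H)>=1
  process E: level=1
  process C: level=1
    C->H: in-degree(H)=0, level(H)=2, enqueue
  process D: level=1
  process H: level=2
All levels: A:0, B:0, C:1, D:1, E:1, F:0, G:0, H:2
level(D) = 1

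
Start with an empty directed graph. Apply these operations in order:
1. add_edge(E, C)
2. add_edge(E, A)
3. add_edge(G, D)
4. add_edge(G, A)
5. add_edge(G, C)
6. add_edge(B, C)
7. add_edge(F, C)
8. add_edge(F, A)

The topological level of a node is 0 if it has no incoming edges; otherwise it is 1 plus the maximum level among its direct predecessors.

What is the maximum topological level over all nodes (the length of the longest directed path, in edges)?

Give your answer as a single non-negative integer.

Answer: 1

Derivation:
Op 1: add_edge(E, C). Edges now: 1
Op 2: add_edge(E, A). Edges now: 2
Op 3: add_edge(G, D). Edges now: 3
Op 4: add_edge(G, A). Edges now: 4
Op 5: add_edge(G, C). Edges now: 5
Op 6: add_edge(B, C). Edges now: 6
Op 7: add_edge(F, C). Edges now: 7
Op 8: add_edge(F, A). Edges now: 8
Compute levels (Kahn BFS):
  sources (in-degree 0): B, E, F, G
  process B: level=0
    B->C: in-degree(C)=3, level(C)>=1
  process E: level=0
    E->A: in-degree(A)=2, level(A)>=1
    E->C: in-degree(C)=2, level(C)>=1
  process F: level=0
    F->A: in-degree(A)=1, level(A)>=1
    F->C: in-degree(C)=1, level(C)>=1
  process G: level=0
    G->A: in-degree(A)=0, level(A)=1, enqueue
    G->C: in-degree(C)=0, level(C)=1, enqueue
    G->D: in-degree(D)=0, level(D)=1, enqueue
  process A: level=1
  process C: level=1
  process D: level=1
All levels: A:1, B:0, C:1, D:1, E:0, F:0, G:0
max level = 1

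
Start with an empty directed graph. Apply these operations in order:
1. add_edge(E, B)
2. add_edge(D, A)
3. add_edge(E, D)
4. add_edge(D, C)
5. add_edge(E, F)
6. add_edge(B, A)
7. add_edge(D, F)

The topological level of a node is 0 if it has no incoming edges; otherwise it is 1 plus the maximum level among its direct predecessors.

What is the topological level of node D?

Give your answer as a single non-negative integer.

Op 1: add_edge(E, B). Edges now: 1
Op 2: add_edge(D, A). Edges now: 2
Op 3: add_edge(E, D). Edges now: 3
Op 4: add_edge(D, C). Edges now: 4
Op 5: add_edge(E, F). Edges now: 5
Op 6: add_edge(B, A). Edges now: 6
Op 7: add_edge(D, F). Edges now: 7
Compute levels (Kahn BFS):
  sources (in-degree 0): E
  process E: level=0
    E->B: in-degree(B)=0, level(B)=1, enqueue
    E->D: in-degree(D)=0, level(D)=1, enqueue
    E->F: in-degree(F)=1, level(F)>=1
  process B: level=1
    B->A: in-degree(A)=1, level(A)>=2
  process D: level=1
    D->A: in-degree(A)=0, level(A)=2, enqueue
    D->C: in-degree(C)=0, level(C)=2, enqueue
    D->F: in-degree(F)=0, level(F)=2, enqueue
  process A: level=2
  process C: level=2
  process F: level=2
All levels: A:2, B:1, C:2, D:1, E:0, F:2
level(D) = 1

Answer: 1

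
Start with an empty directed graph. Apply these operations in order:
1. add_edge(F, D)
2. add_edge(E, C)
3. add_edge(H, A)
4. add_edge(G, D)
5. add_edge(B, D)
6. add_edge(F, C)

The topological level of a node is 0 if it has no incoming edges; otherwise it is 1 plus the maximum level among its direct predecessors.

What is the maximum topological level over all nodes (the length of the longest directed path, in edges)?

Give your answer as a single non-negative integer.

Op 1: add_edge(F, D). Edges now: 1
Op 2: add_edge(E, C). Edges now: 2
Op 3: add_edge(H, A). Edges now: 3
Op 4: add_edge(G, D). Edges now: 4
Op 5: add_edge(B, D). Edges now: 5
Op 6: add_edge(F, C). Edges now: 6
Compute levels (Kahn BFS):
  sources (in-degree 0): B, E, F, G, H
  process B: level=0
    B->D: in-degree(D)=2, level(D)>=1
  process E: level=0
    E->C: in-degree(C)=1, level(C)>=1
  process F: level=0
    F->C: in-degree(C)=0, level(C)=1, enqueue
    F->D: in-degree(D)=1, level(D)>=1
  process G: level=0
    G->D: in-degree(D)=0, level(D)=1, enqueue
  process H: level=0
    H->A: in-degree(A)=0, level(A)=1, enqueue
  process C: level=1
  process D: level=1
  process A: level=1
All levels: A:1, B:0, C:1, D:1, E:0, F:0, G:0, H:0
max level = 1

Answer: 1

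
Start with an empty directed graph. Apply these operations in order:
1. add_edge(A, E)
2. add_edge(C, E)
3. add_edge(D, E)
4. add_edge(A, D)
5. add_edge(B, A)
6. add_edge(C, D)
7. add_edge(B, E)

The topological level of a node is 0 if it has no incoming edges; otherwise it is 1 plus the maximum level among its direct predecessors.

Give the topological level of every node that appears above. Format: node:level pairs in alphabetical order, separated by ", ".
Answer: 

Op 1: add_edge(A, E). Edges now: 1
Op 2: add_edge(C, E). Edges now: 2
Op 3: add_edge(D, E). Edges now: 3
Op 4: add_edge(A, D). Edges now: 4
Op 5: add_edge(B, A). Edges now: 5
Op 6: add_edge(C, D). Edges now: 6
Op 7: add_edge(B, E). Edges now: 7
Compute levels (Kahn BFS):
  sources (in-degree 0): B, C
  process B: level=0
    B->A: in-degree(A)=0, level(A)=1, enqueue
    B->E: in-degree(E)=3, level(E)>=1
  process C: level=0
    C->D: in-degree(D)=1, level(D)>=1
    C->E: in-degree(E)=2, level(E)>=1
  process A: level=1
    A->D: in-degree(D)=0, level(D)=2, enqueue
    A->E: in-degree(E)=1, level(E)>=2
  process D: level=2
    D->E: in-degree(E)=0, level(E)=3, enqueue
  process E: level=3
All levels: A:1, B:0, C:0, D:2, E:3

Answer: A:1, B:0, C:0, D:2, E:3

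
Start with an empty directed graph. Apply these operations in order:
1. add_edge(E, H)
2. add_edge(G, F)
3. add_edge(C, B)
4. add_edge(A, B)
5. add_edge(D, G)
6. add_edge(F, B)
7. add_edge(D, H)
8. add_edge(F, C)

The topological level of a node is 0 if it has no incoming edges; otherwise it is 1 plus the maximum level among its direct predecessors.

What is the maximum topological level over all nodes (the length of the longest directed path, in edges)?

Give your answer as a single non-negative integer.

Op 1: add_edge(E, H). Edges now: 1
Op 2: add_edge(G, F). Edges now: 2
Op 3: add_edge(C, B). Edges now: 3
Op 4: add_edge(A, B). Edges now: 4
Op 5: add_edge(D, G). Edges now: 5
Op 6: add_edge(F, B). Edges now: 6
Op 7: add_edge(D, H). Edges now: 7
Op 8: add_edge(F, C). Edges now: 8
Compute levels (Kahn BFS):
  sources (in-degree 0): A, D, E
  process A: level=0
    A->B: in-degree(B)=2, level(B)>=1
  process D: level=0
    D->G: in-degree(G)=0, level(G)=1, enqueue
    D->H: in-degree(H)=1, level(H)>=1
  process E: level=0
    E->H: in-degree(H)=0, level(H)=1, enqueue
  process G: level=1
    G->F: in-degree(F)=0, level(F)=2, enqueue
  process H: level=1
  process F: level=2
    F->B: in-degree(B)=1, level(B)>=3
    F->C: in-degree(C)=0, level(C)=3, enqueue
  process C: level=3
    C->B: in-degree(B)=0, level(B)=4, enqueue
  process B: level=4
All levels: A:0, B:4, C:3, D:0, E:0, F:2, G:1, H:1
max level = 4

Answer: 4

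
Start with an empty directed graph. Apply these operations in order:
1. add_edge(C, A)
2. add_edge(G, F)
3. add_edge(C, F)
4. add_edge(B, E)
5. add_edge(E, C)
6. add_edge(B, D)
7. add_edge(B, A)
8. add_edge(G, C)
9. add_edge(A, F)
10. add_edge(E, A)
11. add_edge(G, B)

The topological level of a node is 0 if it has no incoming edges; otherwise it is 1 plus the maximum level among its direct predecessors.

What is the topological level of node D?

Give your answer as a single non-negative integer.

Op 1: add_edge(C, A). Edges now: 1
Op 2: add_edge(G, F). Edges now: 2
Op 3: add_edge(C, F). Edges now: 3
Op 4: add_edge(B, E). Edges now: 4
Op 5: add_edge(E, C). Edges now: 5
Op 6: add_edge(B, D). Edges now: 6
Op 7: add_edge(B, A). Edges now: 7
Op 8: add_edge(G, C). Edges now: 8
Op 9: add_edge(A, F). Edges now: 9
Op 10: add_edge(E, A). Edges now: 10
Op 11: add_edge(G, B). Edges now: 11
Compute levels (Kahn BFS):
  sources (in-degree 0): G
  process G: level=0
    G->B: in-degree(B)=0, level(B)=1, enqueue
    G->C: in-degree(C)=1, level(C)>=1
    G->F: in-degree(F)=2, level(F)>=1
  process B: level=1
    B->A: in-degree(A)=2, level(A)>=2
    B->D: in-degree(D)=0, level(D)=2, enqueue
    B->E: in-degree(E)=0, level(E)=2, enqueue
  process D: level=2
  process E: level=2
    E->A: in-degree(A)=1, level(A)>=3
    E->C: in-degree(C)=0, level(C)=3, enqueue
  process C: level=3
    C->A: in-degree(A)=0, level(A)=4, enqueue
    C->F: in-degree(F)=1, level(F)>=4
  process A: level=4
    A->F: in-degree(F)=0, level(F)=5, enqueue
  process F: level=5
All levels: A:4, B:1, C:3, D:2, E:2, F:5, G:0
level(D) = 2

Answer: 2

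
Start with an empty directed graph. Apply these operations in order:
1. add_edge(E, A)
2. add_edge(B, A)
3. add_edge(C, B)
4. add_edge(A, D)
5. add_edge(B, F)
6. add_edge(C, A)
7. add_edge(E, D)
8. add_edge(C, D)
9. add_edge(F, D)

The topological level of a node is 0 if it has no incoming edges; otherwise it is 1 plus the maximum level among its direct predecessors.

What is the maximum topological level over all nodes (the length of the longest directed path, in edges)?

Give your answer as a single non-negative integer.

Op 1: add_edge(E, A). Edges now: 1
Op 2: add_edge(B, A). Edges now: 2
Op 3: add_edge(C, B). Edges now: 3
Op 4: add_edge(A, D). Edges now: 4
Op 5: add_edge(B, F). Edges now: 5
Op 6: add_edge(C, A). Edges now: 6
Op 7: add_edge(E, D). Edges now: 7
Op 8: add_edge(C, D). Edges now: 8
Op 9: add_edge(F, D). Edges now: 9
Compute levels (Kahn BFS):
  sources (in-degree 0): C, E
  process C: level=0
    C->A: in-degree(A)=2, level(A)>=1
    C->B: in-degree(B)=0, level(B)=1, enqueue
    C->D: in-degree(D)=3, level(D)>=1
  process E: level=0
    E->A: in-degree(A)=1, level(A)>=1
    E->D: in-degree(D)=2, level(D)>=1
  process B: level=1
    B->A: in-degree(A)=0, level(A)=2, enqueue
    B->F: in-degree(F)=0, level(F)=2, enqueue
  process A: level=2
    A->D: in-degree(D)=1, level(D)>=3
  process F: level=2
    F->D: in-degree(D)=0, level(D)=3, enqueue
  process D: level=3
All levels: A:2, B:1, C:0, D:3, E:0, F:2
max level = 3

Answer: 3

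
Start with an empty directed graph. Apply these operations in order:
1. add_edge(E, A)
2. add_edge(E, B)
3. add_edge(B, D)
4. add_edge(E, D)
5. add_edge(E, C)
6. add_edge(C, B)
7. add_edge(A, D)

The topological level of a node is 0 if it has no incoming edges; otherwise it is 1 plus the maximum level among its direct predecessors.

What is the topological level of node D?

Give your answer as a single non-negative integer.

Op 1: add_edge(E, A). Edges now: 1
Op 2: add_edge(E, B). Edges now: 2
Op 3: add_edge(B, D). Edges now: 3
Op 4: add_edge(E, D). Edges now: 4
Op 5: add_edge(E, C). Edges now: 5
Op 6: add_edge(C, B). Edges now: 6
Op 7: add_edge(A, D). Edges now: 7
Compute levels (Kahn BFS):
  sources (in-degree 0): E
  process E: level=0
    E->A: in-degree(A)=0, level(A)=1, enqueue
    E->B: in-degree(B)=1, level(B)>=1
    E->C: in-degree(C)=0, level(C)=1, enqueue
    E->D: in-degree(D)=2, level(D)>=1
  process A: level=1
    A->D: in-degree(D)=1, level(D)>=2
  process C: level=1
    C->B: in-degree(B)=0, level(B)=2, enqueue
  process B: level=2
    B->D: in-degree(D)=0, level(D)=3, enqueue
  process D: level=3
All levels: A:1, B:2, C:1, D:3, E:0
level(D) = 3

Answer: 3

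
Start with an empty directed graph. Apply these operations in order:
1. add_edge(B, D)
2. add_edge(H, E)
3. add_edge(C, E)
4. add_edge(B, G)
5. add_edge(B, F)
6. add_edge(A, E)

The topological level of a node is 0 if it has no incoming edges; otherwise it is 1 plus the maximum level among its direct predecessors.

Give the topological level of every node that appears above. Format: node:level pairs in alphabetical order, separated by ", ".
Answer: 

Answer: A:0, B:0, C:0, D:1, E:1, F:1, G:1, H:0

Derivation:
Op 1: add_edge(B, D). Edges now: 1
Op 2: add_edge(H, E). Edges now: 2
Op 3: add_edge(C, E). Edges now: 3
Op 4: add_edge(B, G). Edges now: 4
Op 5: add_edge(B, F). Edges now: 5
Op 6: add_edge(A, E). Edges now: 6
Compute levels (Kahn BFS):
  sources (in-degree 0): A, B, C, H
  process A: level=0
    A->E: in-degree(E)=2, level(E)>=1
  process B: level=0
    B->D: in-degree(D)=0, level(D)=1, enqueue
    B->F: in-degree(F)=0, level(F)=1, enqueue
    B->G: in-degree(G)=0, level(G)=1, enqueue
  process C: level=0
    C->E: in-degree(E)=1, level(E)>=1
  process H: level=0
    H->E: in-degree(E)=0, level(E)=1, enqueue
  process D: level=1
  process F: level=1
  process G: level=1
  process E: level=1
All levels: A:0, B:0, C:0, D:1, E:1, F:1, G:1, H:0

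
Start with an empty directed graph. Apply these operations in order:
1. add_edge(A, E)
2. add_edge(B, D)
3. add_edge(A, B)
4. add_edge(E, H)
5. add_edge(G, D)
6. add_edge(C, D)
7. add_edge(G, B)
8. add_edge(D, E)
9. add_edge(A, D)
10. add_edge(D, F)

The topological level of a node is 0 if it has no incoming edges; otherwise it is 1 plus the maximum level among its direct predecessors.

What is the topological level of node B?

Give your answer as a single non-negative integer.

Answer: 1

Derivation:
Op 1: add_edge(A, E). Edges now: 1
Op 2: add_edge(B, D). Edges now: 2
Op 3: add_edge(A, B). Edges now: 3
Op 4: add_edge(E, H). Edges now: 4
Op 5: add_edge(G, D). Edges now: 5
Op 6: add_edge(C, D). Edges now: 6
Op 7: add_edge(G, B). Edges now: 7
Op 8: add_edge(D, E). Edges now: 8
Op 9: add_edge(A, D). Edges now: 9
Op 10: add_edge(D, F). Edges now: 10
Compute levels (Kahn BFS):
  sources (in-degree 0): A, C, G
  process A: level=0
    A->B: in-degree(B)=1, level(B)>=1
    A->D: in-degree(D)=3, level(D)>=1
    A->E: in-degree(E)=1, level(E)>=1
  process C: level=0
    C->D: in-degree(D)=2, level(D)>=1
  process G: level=0
    G->B: in-degree(B)=0, level(B)=1, enqueue
    G->D: in-degree(D)=1, level(D)>=1
  process B: level=1
    B->D: in-degree(D)=0, level(D)=2, enqueue
  process D: level=2
    D->E: in-degree(E)=0, level(E)=3, enqueue
    D->F: in-degree(F)=0, level(F)=3, enqueue
  process E: level=3
    E->H: in-degree(H)=0, level(H)=4, enqueue
  process F: level=3
  process H: level=4
All levels: A:0, B:1, C:0, D:2, E:3, F:3, G:0, H:4
level(B) = 1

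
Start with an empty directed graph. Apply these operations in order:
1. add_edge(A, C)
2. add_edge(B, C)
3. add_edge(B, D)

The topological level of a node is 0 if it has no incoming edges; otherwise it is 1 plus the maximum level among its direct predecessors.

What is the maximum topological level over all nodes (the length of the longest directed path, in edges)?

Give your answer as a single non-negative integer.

Op 1: add_edge(A, C). Edges now: 1
Op 2: add_edge(B, C). Edges now: 2
Op 3: add_edge(B, D). Edges now: 3
Compute levels (Kahn BFS):
  sources (in-degree 0): A, B
  process A: level=0
    A->C: in-degree(C)=1, level(C)>=1
  process B: level=0
    B->C: in-degree(C)=0, level(C)=1, enqueue
    B->D: in-degree(D)=0, level(D)=1, enqueue
  process C: level=1
  process D: level=1
All levels: A:0, B:0, C:1, D:1
max level = 1

Answer: 1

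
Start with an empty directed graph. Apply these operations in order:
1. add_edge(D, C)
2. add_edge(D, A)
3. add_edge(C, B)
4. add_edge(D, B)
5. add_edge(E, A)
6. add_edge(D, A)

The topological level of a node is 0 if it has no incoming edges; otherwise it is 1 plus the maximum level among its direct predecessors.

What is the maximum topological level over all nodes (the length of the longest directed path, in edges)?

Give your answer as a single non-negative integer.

Op 1: add_edge(D, C). Edges now: 1
Op 2: add_edge(D, A). Edges now: 2
Op 3: add_edge(C, B). Edges now: 3
Op 4: add_edge(D, B). Edges now: 4
Op 5: add_edge(E, A). Edges now: 5
Op 6: add_edge(D, A) (duplicate, no change). Edges now: 5
Compute levels (Kahn BFS):
  sources (in-degree 0): D, E
  process D: level=0
    D->A: in-degree(A)=1, level(A)>=1
    D->B: in-degree(B)=1, level(B)>=1
    D->C: in-degree(C)=0, level(C)=1, enqueue
  process E: level=0
    E->A: in-degree(A)=0, level(A)=1, enqueue
  process C: level=1
    C->B: in-degree(B)=0, level(B)=2, enqueue
  process A: level=1
  process B: level=2
All levels: A:1, B:2, C:1, D:0, E:0
max level = 2

Answer: 2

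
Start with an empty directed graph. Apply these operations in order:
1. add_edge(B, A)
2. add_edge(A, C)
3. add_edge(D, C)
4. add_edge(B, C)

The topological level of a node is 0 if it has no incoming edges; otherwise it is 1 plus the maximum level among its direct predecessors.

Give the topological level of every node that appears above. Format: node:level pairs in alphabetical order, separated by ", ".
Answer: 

Answer: A:1, B:0, C:2, D:0

Derivation:
Op 1: add_edge(B, A). Edges now: 1
Op 2: add_edge(A, C). Edges now: 2
Op 3: add_edge(D, C). Edges now: 3
Op 4: add_edge(B, C). Edges now: 4
Compute levels (Kahn BFS):
  sources (in-degree 0): B, D
  process B: level=0
    B->A: in-degree(A)=0, level(A)=1, enqueue
    B->C: in-degree(C)=2, level(C)>=1
  process D: level=0
    D->C: in-degree(C)=1, level(C)>=1
  process A: level=1
    A->C: in-degree(C)=0, level(C)=2, enqueue
  process C: level=2
All levels: A:1, B:0, C:2, D:0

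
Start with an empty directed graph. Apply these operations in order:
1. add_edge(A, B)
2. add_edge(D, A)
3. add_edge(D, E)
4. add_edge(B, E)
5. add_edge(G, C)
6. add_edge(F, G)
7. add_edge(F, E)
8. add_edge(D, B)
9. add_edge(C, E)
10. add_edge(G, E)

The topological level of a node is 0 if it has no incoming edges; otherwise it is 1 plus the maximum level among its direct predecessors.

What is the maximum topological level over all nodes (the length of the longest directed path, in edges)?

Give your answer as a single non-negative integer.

Answer: 3

Derivation:
Op 1: add_edge(A, B). Edges now: 1
Op 2: add_edge(D, A). Edges now: 2
Op 3: add_edge(D, E). Edges now: 3
Op 4: add_edge(B, E). Edges now: 4
Op 5: add_edge(G, C). Edges now: 5
Op 6: add_edge(F, G). Edges now: 6
Op 7: add_edge(F, E). Edges now: 7
Op 8: add_edge(D, B). Edges now: 8
Op 9: add_edge(C, E). Edges now: 9
Op 10: add_edge(G, E). Edges now: 10
Compute levels (Kahn BFS):
  sources (in-degree 0): D, F
  process D: level=0
    D->A: in-degree(A)=0, level(A)=1, enqueue
    D->B: in-degree(B)=1, level(B)>=1
    D->E: in-degree(E)=4, level(E)>=1
  process F: level=0
    F->E: in-degree(E)=3, level(E)>=1
    F->G: in-degree(G)=0, level(G)=1, enqueue
  process A: level=1
    A->B: in-degree(B)=0, level(B)=2, enqueue
  process G: level=1
    G->C: in-degree(C)=0, level(C)=2, enqueue
    G->E: in-degree(E)=2, level(E)>=2
  process B: level=2
    B->E: in-degree(E)=1, level(E)>=3
  process C: level=2
    C->E: in-degree(E)=0, level(E)=3, enqueue
  process E: level=3
All levels: A:1, B:2, C:2, D:0, E:3, F:0, G:1
max level = 3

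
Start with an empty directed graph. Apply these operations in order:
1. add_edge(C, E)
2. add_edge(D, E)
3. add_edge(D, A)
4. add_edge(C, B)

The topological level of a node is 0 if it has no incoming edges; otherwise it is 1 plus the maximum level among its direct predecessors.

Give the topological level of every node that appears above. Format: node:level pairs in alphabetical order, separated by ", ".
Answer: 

Answer: A:1, B:1, C:0, D:0, E:1

Derivation:
Op 1: add_edge(C, E). Edges now: 1
Op 2: add_edge(D, E). Edges now: 2
Op 3: add_edge(D, A). Edges now: 3
Op 4: add_edge(C, B). Edges now: 4
Compute levels (Kahn BFS):
  sources (in-degree 0): C, D
  process C: level=0
    C->B: in-degree(B)=0, level(B)=1, enqueue
    C->E: in-degree(E)=1, level(E)>=1
  process D: level=0
    D->A: in-degree(A)=0, level(A)=1, enqueue
    D->E: in-degree(E)=0, level(E)=1, enqueue
  process B: level=1
  process A: level=1
  process E: level=1
All levels: A:1, B:1, C:0, D:0, E:1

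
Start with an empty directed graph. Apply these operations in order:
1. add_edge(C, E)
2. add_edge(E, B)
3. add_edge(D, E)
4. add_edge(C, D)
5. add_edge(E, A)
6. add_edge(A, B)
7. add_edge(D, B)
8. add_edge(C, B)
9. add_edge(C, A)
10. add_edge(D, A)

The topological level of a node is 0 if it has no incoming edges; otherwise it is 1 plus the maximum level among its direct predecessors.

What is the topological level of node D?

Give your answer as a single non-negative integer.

Op 1: add_edge(C, E). Edges now: 1
Op 2: add_edge(E, B). Edges now: 2
Op 3: add_edge(D, E). Edges now: 3
Op 4: add_edge(C, D). Edges now: 4
Op 5: add_edge(E, A). Edges now: 5
Op 6: add_edge(A, B). Edges now: 6
Op 7: add_edge(D, B). Edges now: 7
Op 8: add_edge(C, B). Edges now: 8
Op 9: add_edge(C, A). Edges now: 9
Op 10: add_edge(D, A). Edges now: 10
Compute levels (Kahn BFS):
  sources (in-degree 0): C
  process C: level=0
    C->A: in-degree(A)=2, level(A)>=1
    C->B: in-degree(B)=3, level(B)>=1
    C->D: in-degree(D)=0, level(D)=1, enqueue
    C->E: in-degree(E)=1, level(E)>=1
  process D: level=1
    D->A: in-degree(A)=1, level(A)>=2
    D->B: in-degree(B)=2, level(B)>=2
    D->E: in-degree(E)=0, level(E)=2, enqueue
  process E: level=2
    E->A: in-degree(A)=0, level(A)=3, enqueue
    E->B: in-degree(B)=1, level(B)>=3
  process A: level=3
    A->B: in-degree(B)=0, level(B)=4, enqueue
  process B: level=4
All levels: A:3, B:4, C:0, D:1, E:2
level(D) = 1

Answer: 1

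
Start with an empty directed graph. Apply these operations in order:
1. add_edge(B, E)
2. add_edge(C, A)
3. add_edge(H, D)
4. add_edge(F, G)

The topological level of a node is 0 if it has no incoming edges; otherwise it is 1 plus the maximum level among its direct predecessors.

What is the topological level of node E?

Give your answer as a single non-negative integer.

Op 1: add_edge(B, E). Edges now: 1
Op 2: add_edge(C, A). Edges now: 2
Op 3: add_edge(H, D). Edges now: 3
Op 4: add_edge(F, G). Edges now: 4
Compute levels (Kahn BFS):
  sources (in-degree 0): B, C, F, H
  process B: level=0
    B->E: in-degree(E)=0, level(E)=1, enqueue
  process C: level=0
    C->A: in-degree(A)=0, level(A)=1, enqueue
  process F: level=0
    F->G: in-degree(G)=0, level(G)=1, enqueue
  process H: level=0
    H->D: in-degree(D)=0, level(D)=1, enqueue
  process E: level=1
  process A: level=1
  process G: level=1
  process D: level=1
All levels: A:1, B:0, C:0, D:1, E:1, F:0, G:1, H:0
level(E) = 1

Answer: 1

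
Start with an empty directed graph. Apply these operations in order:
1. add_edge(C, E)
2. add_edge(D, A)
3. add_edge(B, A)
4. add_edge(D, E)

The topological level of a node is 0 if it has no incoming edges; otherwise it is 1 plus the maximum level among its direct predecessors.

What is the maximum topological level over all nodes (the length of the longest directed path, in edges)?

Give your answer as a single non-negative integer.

Op 1: add_edge(C, E). Edges now: 1
Op 2: add_edge(D, A). Edges now: 2
Op 3: add_edge(B, A). Edges now: 3
Op 4: add_edge(D, E). Edges now: 4
Compute levels (Kahn BFS):
  sources (in-degree 0): B, C, D
  process B: level=0
    B->A: in-degree(A)=1, level(A)>=1
  process C: level=0
    C->E: in-degree(E)=1, level(E)>=1
  process D: level=0
    D->A: in-degree(A)=0, level(A)=1, enqueue
    D->E: in-degree(E)=0, level(E)=1, enqueue
  process A: level=1
  process E: level=1
All levels: A:1, B:0, C:0, D:0, E:1
max level = 1

Answer: 1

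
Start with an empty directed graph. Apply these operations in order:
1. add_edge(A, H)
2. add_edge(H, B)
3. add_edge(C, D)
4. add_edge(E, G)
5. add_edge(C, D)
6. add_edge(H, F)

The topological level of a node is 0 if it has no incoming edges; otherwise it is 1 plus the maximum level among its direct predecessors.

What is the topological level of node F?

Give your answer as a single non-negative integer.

Op 1: add_edge(A, H). Edges now: 1
Op 2: add_edge(H, B). Edges now: 2
Op 3: add_edge(C, D). Edges now: 3
Op 4: add_edge(E, G). Edges now: 4
Op 5: add_edge(C, D) (duplicate, no change). Edges now: 4
Op 6: add_edge(H, F). Edges now: 5
Compute levels (Kahn BFS):
  sources (in-degree 0): A, C, E
  process A: level=0
    A->H: in-degree(H)=0, level(H)=1, enqueue
  process C: level=0
    C->D: in-degree(D)=0, level(D)=1, enqueue
  process E: level=0
    E->G: in-degree(G)=0, level(G)=1, enqueue
  process H: level=1
    H->B: in-degree(B)=0, level(B)=2, enqueue
    H->F: in-degree(F)=0, level(F)=2, enqueue
  process D: level=1
  process G: level=1
  process B: level=2
  process F: level=2
All levels: A:0, B:2, C:0, D:1, E:0, F:2, G:1, H:1
level(F) = 2

Answer: 2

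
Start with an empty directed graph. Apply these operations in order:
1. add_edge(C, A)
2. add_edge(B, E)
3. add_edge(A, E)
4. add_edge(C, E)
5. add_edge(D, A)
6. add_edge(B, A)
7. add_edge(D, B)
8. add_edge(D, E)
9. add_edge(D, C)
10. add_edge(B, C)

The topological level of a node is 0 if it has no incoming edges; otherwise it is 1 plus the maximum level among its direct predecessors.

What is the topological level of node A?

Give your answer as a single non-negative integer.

Op 1: add_edge(C, A). Edges now: 1
Op 2: add_edge(B, E). Edges now: 2
Op 3: add_edge(A, E). Edges now: 3
Op 4: add_edge(C, E). Edges now: 4
Op 5: add_edge(D, A). Edges now: 5
Op 6: add_edge(B, A). Edges now: 6
Op 7: add_edge(D, B). Edges now: 7
Op 8: add_edge(D, E). Edges now: 8
Op 9: add_edge(D, C). Edges now: 9
Op 10: add_edge(B, C). Edges now: 10
Compute levels (Kahn BFS):
  sources (in-degree 0): D
  process D: level=0
    D->A: in-degree(A)=2, level(A)>=1
    D->B: in-degree(B)=0, level(B)=1, enqueue
    D->C: in-degree(C)=1, level(C)>=1
    D->E: in-degree(E)=3, level(E)>=1
  process B: level=1
    B->A: in-degree(A)=1, level(A)>=2
    B->C: in-degree(C)=0, level(C)=2, enqueue
    B->E: in-degree(E)=2, level(E)>=2
  process C: level=2
    C->A: in-degree(A)=0, level(A)=3, enqueue
    C->E: in-degree(E)=1, level(E)>=3
  process A: level=3
    A->E: in-degree(E)=0, level(E)=4, enqueue
  process E: level=4
All levels: A:3, B:1, C:2, D:0, E:4
level(A) = 3

Answer: 3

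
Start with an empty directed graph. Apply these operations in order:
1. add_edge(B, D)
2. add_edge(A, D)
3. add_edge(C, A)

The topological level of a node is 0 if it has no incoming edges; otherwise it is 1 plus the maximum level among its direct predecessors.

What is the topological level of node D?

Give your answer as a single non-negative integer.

Answer: 2

Derivation:
Op 1: add_edge(B, D). Edges now: 1
Op 2: add_edge(A, D). Edges now: 2
Op 3: add_edge(C, A). Edges now: 3
Compute levels (Kahn BFS):
  sources (in-degree 0): B, C
  process B: level=0
    B->D: in-degree(D)=1, level(D)>=1
  process C: level=0
    C->A: in-degree(A)=0, level(A)=1, enqueue
  process A: level=1
    A->D: in-degree(D)=0, level(D)=2, enqueue
  process D: level=2
All levels: A:1, B:0, C:0, D:2
level(D) = 2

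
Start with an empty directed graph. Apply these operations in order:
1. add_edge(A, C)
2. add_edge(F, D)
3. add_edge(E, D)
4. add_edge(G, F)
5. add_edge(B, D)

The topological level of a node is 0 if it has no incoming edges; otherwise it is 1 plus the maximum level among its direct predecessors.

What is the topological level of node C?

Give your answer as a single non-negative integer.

Op 1: add_edge(A, C). Edges now: 1
Op 2: add_edge(F, D). Edges now: 2
Op 3: add_edge(E, D). Edges now: 3
Op 4: add_edge(G, F). Edges now: 4
Op 5: add_edge(B, D). Edges now: 5
Compute levels (Kahn BFS):
  sources (in-degree 0): A, B, E, G
  process A: level=0
    A->C: in-degree(C)=0, level(C)=1, enqueue
  process B: level=0
    B->D: in-degree(D)=2, level(D)>=1
  process E: level=0
    E->D: in-degree(D)=1, level(D)>=1
  process G: level=0
    G->F: in-degree(F)=0, level(F)=1, enqueue
  process C: level=1
  process F: level=1
    F->D: in-degree(D)=0, level(D)=2, enqueue
  process D: level=2
All levels: A:0, B:0, C:1, D:2, E:0, F:1, G:0
level(C) = 1

Answer: 1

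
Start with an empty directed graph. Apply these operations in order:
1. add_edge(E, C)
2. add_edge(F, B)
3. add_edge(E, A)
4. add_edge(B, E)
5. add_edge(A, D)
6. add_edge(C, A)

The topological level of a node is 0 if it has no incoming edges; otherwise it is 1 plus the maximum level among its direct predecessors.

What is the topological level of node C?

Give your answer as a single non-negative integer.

Answer: 3

Derivation:
Op 1: add_edge(E, C). Edges now: 1
Op 2: add_edge(F, B). Edges now: 2
Op 3: add_edge(E, A). Edges now: 3
Op 4: add_edge(B, E). Edges now: 4
Op 5: add_edge(A, D). Edges now: 5
Op 6: add_edge(C, A). Edges now: 6
Compute levels (Kahn BFS):
  sources (in-degree 0): F
  process F: level=0
    F->B: in-degree(B)=0, level(B)=1, enqueue
  process B: level=1
    B->E: in-degree(E)=0, level(E)=2, enqueue
  process E: level=2
    E->A: in-degree(A)=1, level(A)>=3
    E->C: in-degree(C)=0, level(C)=3, enqueue
  process C: level=3
    C->A: in-degree(A)=0, level(A)=4, enqueue
  process A: level=4
    A->D: in-degree(D)=0, level(D)=5, enqueue
  process D: level=5
All levels: A:4, B:1, C:3, D:5, E:2, F:0
level(C) = 3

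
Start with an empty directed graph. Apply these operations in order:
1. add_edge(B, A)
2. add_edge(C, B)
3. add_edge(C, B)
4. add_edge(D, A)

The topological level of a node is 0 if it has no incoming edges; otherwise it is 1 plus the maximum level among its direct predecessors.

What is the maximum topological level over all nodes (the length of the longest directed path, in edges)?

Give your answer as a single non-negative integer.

Answer: 2

Derivation:
Op 1: add_edge(B, A). Edges now: 1
Op 2: add_edge(C, B). Edges now: 2
Op 3: add_edge(C, B) (duplicate, no change). Edges now: 2
Op 4: add_edge(D, A). Edges now: 3
Compute levels (Kahn BFS):
  sources (in-degree 0): C, D
  process C: level=0
    C->B: in-degree(B)=0, level(B)=1, enqueue
  process D: level=0
    D->A: in-degree(A)=1, level(A)>=1
  process B: level=1
    B->A: in-degree(A)=0, level(A)=2, enqueue
  process A: level=2
All levels: A:2, B:1, C:0, D:0
max level = 2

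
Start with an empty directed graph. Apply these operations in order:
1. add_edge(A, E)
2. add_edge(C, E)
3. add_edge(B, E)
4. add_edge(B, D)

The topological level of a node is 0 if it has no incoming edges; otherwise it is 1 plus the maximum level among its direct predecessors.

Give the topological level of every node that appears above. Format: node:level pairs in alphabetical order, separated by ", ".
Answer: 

Op 1: add_edge(A, E). Edges now: 1
Op 2: add_edge(C, E). Edges now: 2
Op 3: add_edge(B, E). Edges now: 3
Op 4: add_edge(B, D). Edges now: 4
Compute levels (Kahn BFS):
  sources (in-degree 0): A, B, C
  process A: level=0
    A->E: in-degree(E)=2, level(E)>=1
  process B: level=0
    B->D: in-degree(D)=0, level(D)=1, enqueue
    B->E: in-degree(E)=1, level(E)>=1
  process C: level=0
    C->E: in-degree(E)=0, level(E)=1, enqueue
  process D: level=1
  process E: level=1
All levels: A:0, B:0, C:0, D:1, E:1

Answer: A:0, B:0, C:0, D:1, E:1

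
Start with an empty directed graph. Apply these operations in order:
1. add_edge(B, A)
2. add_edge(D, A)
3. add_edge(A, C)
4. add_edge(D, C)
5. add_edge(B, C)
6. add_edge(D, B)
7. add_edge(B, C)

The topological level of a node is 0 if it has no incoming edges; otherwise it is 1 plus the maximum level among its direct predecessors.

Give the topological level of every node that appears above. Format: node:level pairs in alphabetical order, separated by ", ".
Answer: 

Op 1: add_edge(B, A). Edges now: 1
Op 2: add_edge(D, A). Edges now: 2
Op 3: add_edge(A, C). Edges now: 3
Op 4: add_edge(D, C). Edges now: 4
Op 5: add_edge(B, C). Edges now: 5
Op 6: add_edge(D, B). Edges now: 6
Op 7: add_edge(B, C) (duplicate, no change). Edges now: 6
Compute levels (Kahn BFS):
  sources (in-degree 0): D
  process D: level=0
    D->A: in-degree(A)=1, level(A)>=1
    D->B: in-degree(B)=0, level(B)=1, enqueue
    D->C: in-degree(C)=2, level(C)>=1
  process B: level=1
    B->A: in-degree(A)=0, level(A)=2, enqueue
    B->C: in-degree(C)=1, level(C)>=2
  process A: level=2
    A->C: in-degree(C)=0, level(C)=3, enqueue
  process C: level=3
All levels: A:2, B:1, C:3, D:0

Answer: A:2, B:1, C:3, D:0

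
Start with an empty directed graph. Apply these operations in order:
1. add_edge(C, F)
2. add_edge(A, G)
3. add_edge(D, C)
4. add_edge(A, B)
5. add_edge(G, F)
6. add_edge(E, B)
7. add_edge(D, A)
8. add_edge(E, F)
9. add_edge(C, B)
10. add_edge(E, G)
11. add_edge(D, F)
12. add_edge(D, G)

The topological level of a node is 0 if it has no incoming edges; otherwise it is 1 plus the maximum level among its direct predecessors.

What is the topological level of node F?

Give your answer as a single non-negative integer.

Op 1: add_edge(C, F). Edges now: 1
Op 2: add_edge(A, G). Edges now: 2
Op 3: add_edge(D, C). Edges now: 3
Op 4: add_edge(A, B). Edges now: 4
Op 5: add_edge(G, F). Edges now: 5
Op 6: add_edge(E, B). Edges now: 6
Op 7: add_edge(D, A). Edges now: 7
Op 8: add_edge(E, F). Edges now: 8
Op 9: add_edge(C, B). Edges now: 9
Op 10: add_edge(E, G). Edges now: 10
Op 11: add_edge(D, F). Edges now: 11
Op 12: add_edge(D, G). Edges now: 12
Compute levels (Kahn BFS):
  sources (in-degree 0): D, E
  process D: level=0
    D->A: in-degree(A)=0, level(A)=1, enqueue
    D->C: in-degree(C)=0, level(C)=1, enqueue
    D->F: in-degree(F)=3, level(F)>=1
    D->G: in-degree(G)=2, level(G)>=1
  process E: level=0
    E->B: in-degree(B)=2, level(B)>=1
    E->F: in-degree(F)=2, level(F)>=1
    E->G: in-degree(G)=1, level(G)>=1
  process A: level=1
    A->B: in-degree(B)=1, level(B)>=2
    A->G: in-degree(G)=0, level(G)=2, enqueue
  process C: level=1
    C->B: in-degree(B)=0, level(B)=2, enqueue
    C->F: in-degree(F)=1, level(F)>=2
  process G: level=2
    G->F: in-degree(F)=0, level(F)=3, enqueue
  process B: level=2
  process F: level=3
All levels: A:1, B:2, C:1, D:0, E:0, F:3, G:2
level(F) = 3

Answer: 3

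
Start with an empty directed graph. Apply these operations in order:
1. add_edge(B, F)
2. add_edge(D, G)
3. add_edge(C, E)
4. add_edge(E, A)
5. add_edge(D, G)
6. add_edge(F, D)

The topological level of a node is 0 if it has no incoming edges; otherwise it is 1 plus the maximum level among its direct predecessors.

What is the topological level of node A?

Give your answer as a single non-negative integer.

Op 1: add_edge(B, F). Edges now: 1
Op 2: add_edge(D, G). Edges now: 2
Op 3: add_edge(C, E). Edges now: 3
Op 4: add_edge(E, A). Edges now: 4
Op 5: add_edge(D, G) (duplicate, no change). Edges now: 4
Op 6: add_edge(F, D). Edges now: 5
Compute levels (Kahn BFS):
  sources (in-degree 0): B, C
  process B: level=0
    B->F: in-degree(F)=0, level(F)=1, enqueue
  process C: level=0
    C->E: in-degree(E)=0, level(E)=1, enqueue
  process F: level=1
    F->D: in-degree(D)=0, level(D)=2, enqueue
  process E: level=1
    E->A: in-degree(A)=0, level(A)=2, enqueue
  process D: level=2
    D->G: in-degree(G)=0, level(G)=3, enqueue
  process A: level=2
  process G: level=3
All levels: A:2, B:0, C:0, D:2, E:1, F:1, G:3
level(A) = 2

Answer: 2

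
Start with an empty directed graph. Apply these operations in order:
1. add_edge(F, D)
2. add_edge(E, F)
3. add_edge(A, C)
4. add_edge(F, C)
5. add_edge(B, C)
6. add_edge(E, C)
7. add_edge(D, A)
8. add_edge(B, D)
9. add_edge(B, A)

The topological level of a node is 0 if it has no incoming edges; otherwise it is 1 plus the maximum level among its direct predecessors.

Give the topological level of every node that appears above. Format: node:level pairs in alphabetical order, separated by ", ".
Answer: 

Op 1: add_edge(F, D). Edges now: 1
Op 2: add_edge(E, F). Edges now: 2
Op 3: add_edge(A, C). Edges now: 3
Op 4: add_edge(F, C). Edges now: 4
Op 5: add_edge(B, C). Edges now: 5
Op 6: add_edge(E, C). Edges now: 6
Op 7: add_edge(D, A). Edges now: 7
Op 8: add_edge(B, D). Edges now: 8
Op 9: add_edge(B, A). Edges now: 9
Compute levels (Kahn BFS):
  sources (in-degree 0): B, E
  process B: level=0
    B->A: in-degree(A)=1, level(A)>=1
    B->C: in-degree(C)=3, level(C)>=1
    B->D: in-degree(D)=1, level(D)>=1
  process E: level=0
    E->C: in-degree(C)=2, level(C)>=1
    E->F: in-degree(F)=0, level(F)=1, enqueue
  process F: level=1
    F->C: in-degree(C)=1, level(C)>=2
    F->D: in-degree(D)=0, level(D)=2, enqueue
  process D: level=2
    D->A: in-degree(A)=0, level(A)=3, enqueue
  process A: level=3
    A->C: in-degree(C)=0, level(C)=4, enqueue
  process C: level=4
All levels: A:3, B:0, C:4, D:2, E:0, F:1

Answer: A:3, B:0, C:4, D:2, E:0, F:1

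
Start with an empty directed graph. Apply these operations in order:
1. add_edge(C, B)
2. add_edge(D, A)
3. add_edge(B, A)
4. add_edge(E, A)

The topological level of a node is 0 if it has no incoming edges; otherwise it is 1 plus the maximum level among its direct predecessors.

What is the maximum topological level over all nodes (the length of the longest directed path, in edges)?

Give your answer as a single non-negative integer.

Answer: 2

Derivation:
Op 1: add_edge(C, B). Edges now: 1
Op 2: add_edge(D, A). Edges now: 2
Op 3: add_edge(B, A). Edges now: 3
Op 4: add_edge(E, A). Edges now: 4
Compute levels (Kahn BFS):
  sources (in-degree 0): C, D, E
  process C: level=0
    C->B: in-degree(B)=0, level(B)=1, enqueue
  process D: level=0
    D->A: in-degree(A)=2, level(A)>=1
  process E: level=0
    E->A: in-degree(A)=1, level(A)>=1
  process B: level=1
    B->A: in-degree(A)=0, level(A)=2, enqueue
  process A: level=2
All levels: A:2, B:1, C:0, D:0, E:0
max level = 2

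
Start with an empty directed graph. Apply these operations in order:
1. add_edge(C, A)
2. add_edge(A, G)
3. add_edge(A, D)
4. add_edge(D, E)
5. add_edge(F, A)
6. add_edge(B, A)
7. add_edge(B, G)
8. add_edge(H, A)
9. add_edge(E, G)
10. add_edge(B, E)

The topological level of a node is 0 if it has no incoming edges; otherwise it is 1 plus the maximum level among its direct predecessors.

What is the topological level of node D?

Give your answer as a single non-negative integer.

Answer: 2

Derivation:
Op 1: add_edge(C, A). Edges now: 1
Op 2: add_edge(A, G). Edges now: 2
Op 3: add_edge(A, D). Edges now: 3
Op 4: add_edge(D, E). Edges now: 4
Op 5: add_edge(F, A). Edges now: 5
Op 6: add_edge(B, A). Edges now: 6
Op 7: add_edge(B, G). Edges now: 7
Op 8: add_edge(H, A). Edges now: 8
Op 9: add_edge(E, G). Edges now: 9
Op 10: add_edge(B, E). Edges now: 10
Compute levels (Kahn BFS):
  sources (in-degree 0): B, C, F, H
  process B: level=0
    B->A: in-degree(A)=3, level(A)>=1
    B->E: in-degree(E)=1, level(E)>=1
    B->G: in-degree(G)=2, level(G)>=1
  process C: level=0
    C->A: in-degree(A)=2, level(A)>=1
  process F: level=0
    F->A: in-degree(A)=1, level(A)>=1
  process H: level=0
    H->A: in-degree(A)=0, level(A)=1, enqueue
  process A: level=1
    A->D: in-degree(D)=0, level(D)=2, enqueue
    A->G: in-degree(G)=1, level(G)>=2
  process D: level=2
    D->E: in-degree(E)=0, level(E)=3, enqueue
  process E: level=3
    E->G: in-degree(G)=0, level(G)=4, enqueue
  process G: level=4
All levels: A:1, B:0, C:0, D:2, E:3, F:0, G:4, H:0
level(D) = 2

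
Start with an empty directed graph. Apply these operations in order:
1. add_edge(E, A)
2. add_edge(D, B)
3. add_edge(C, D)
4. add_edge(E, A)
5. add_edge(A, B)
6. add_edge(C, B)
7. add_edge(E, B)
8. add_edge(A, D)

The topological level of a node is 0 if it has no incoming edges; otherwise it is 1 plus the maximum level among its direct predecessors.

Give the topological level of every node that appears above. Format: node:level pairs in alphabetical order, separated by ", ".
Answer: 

Answer: A:1, B:3, C:0, D:2, E:0

Derivation:
Op 1: add_edge(E, A). Edges now: 1
Op 2: add_edge(D, B). Edges now: 2
Op 3: add_edge(C, D). Edges now: 3
Op 4: add_edge(E, A) (duplicate, no change). Edges now: 3
Op 5: add_edge(A, B). Edges now: 4
Op 6: add_edge(C, B). Edges now: 5
Op 7: add_edge(E, B). Edges now: 6
Op 8: add_edge(A, D). Edges now: 7
Compute levels (Kahn BFS):
  sources (in-degree 0): C, E
  process C: level=0
    C->B: in-degree(B)=3, level(B)>=1
    C->D: in-degree(D)=1, level(D)>=1
  process E: level=0
    E->A: in-degree(A)=0, level(A)=1, enqueue
    E->B: in-degree(B)=2, level(B)>=1
  process A: level=1
    A->B: in-degree(B)=1, level(B)>=2
    A->D: in-degree(D)=0, level(D)=2, enqueue
  process D: level=2
    D->B: in-degree(B)=0, level(B)=3, enqueue
  process B: level=3
All levels: A:1, B:3, C:0, D:2, E:0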